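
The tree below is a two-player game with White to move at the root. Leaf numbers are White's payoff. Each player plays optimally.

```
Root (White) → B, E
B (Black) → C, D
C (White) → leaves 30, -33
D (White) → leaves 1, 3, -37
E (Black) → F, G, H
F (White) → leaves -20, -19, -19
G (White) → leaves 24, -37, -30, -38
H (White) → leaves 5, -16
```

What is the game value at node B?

3

C: max(30, -33) = 30
D: max(1, 3, -37) = 3
B: min(30, 3) = 3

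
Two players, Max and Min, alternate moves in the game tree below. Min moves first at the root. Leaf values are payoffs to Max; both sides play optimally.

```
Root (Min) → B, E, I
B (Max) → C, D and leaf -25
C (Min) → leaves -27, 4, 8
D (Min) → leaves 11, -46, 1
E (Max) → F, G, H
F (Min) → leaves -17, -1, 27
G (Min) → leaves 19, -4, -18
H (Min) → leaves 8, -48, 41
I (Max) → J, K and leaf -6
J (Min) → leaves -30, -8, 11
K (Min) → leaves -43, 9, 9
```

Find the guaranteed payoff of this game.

-25

C (Min): min(-27, 4, 8) = -27
D (Min): min(11, -46, 1) = -46
B (Max): max(-27, -46, -25) = -25
F (Min): min(-17, -1, 27) = -17
G (Min): min(19, -4, -18) = -18
H (Min): min(8, -48, 41) = -48
E (Max): max(-17, -18, -48) = -17
J (Min): min(-30, -8, 11) = -30
K (Min): min(-43, 9, 9) = -43
I (Max): max(-30, -43, -6) = -6
Root (Min): min(-25, -17, -6) = -25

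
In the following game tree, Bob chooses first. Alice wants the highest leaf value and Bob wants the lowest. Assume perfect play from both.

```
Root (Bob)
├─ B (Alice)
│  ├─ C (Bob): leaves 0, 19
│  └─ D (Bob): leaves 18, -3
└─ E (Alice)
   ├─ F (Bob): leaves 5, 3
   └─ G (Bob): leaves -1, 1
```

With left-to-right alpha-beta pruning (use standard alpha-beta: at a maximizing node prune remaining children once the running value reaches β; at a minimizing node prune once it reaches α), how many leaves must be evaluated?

6

C [α=-∞,β=+∞]: v=0
D [α=0,β=+∞]: v=-3
B [α=-∞,β=+∞]: v=0
F [α=-∞,β=0]: v=3
E [α=-∞,β=0]: v=3 after child 1 ≥ β → β-cutoff, skip 1
Root [α=-∞,β=+∞]: v=0
Leaves evaluated: 6 of 8.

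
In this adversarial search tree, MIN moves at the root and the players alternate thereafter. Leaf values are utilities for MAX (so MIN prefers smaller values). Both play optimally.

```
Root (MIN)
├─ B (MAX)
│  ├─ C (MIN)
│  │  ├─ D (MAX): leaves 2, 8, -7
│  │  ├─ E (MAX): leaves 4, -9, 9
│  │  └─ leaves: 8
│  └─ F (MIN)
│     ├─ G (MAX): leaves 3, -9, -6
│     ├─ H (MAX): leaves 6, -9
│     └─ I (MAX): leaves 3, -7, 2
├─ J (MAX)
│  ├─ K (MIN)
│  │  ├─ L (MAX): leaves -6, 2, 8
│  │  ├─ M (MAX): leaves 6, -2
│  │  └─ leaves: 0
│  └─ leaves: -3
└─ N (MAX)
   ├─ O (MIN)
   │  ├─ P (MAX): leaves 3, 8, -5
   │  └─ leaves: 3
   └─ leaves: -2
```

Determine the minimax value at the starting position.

D (MAX): max(2, 8, -7) = 8
E (MAX): max(4, -9, 9) = 9
C (MIN): min(8, 9, 8) = 8
G (MAX): max(3, -9, -6) = 3
H (MAX): max(6, -9) = 6
I (MAX): max(3, -7, 2) = 3
F (MIN): min(3, 6, 3) = 3
B (MAX): max(8, 3) = 8
L (MAX): max(-6, 2, 8) = 8
M (MAX): max(6, -2) = 6
K (MIN): min(8, 6, 0) = 0
J (MAX): max(0, -3) = 0
P (MAX): max(3, 8, -5) = 8
O (MIN): min(8, 3) = 3
N (MAX): max(3, -2) = 3
Root (MIN): min(8, 0, 3) = 0

0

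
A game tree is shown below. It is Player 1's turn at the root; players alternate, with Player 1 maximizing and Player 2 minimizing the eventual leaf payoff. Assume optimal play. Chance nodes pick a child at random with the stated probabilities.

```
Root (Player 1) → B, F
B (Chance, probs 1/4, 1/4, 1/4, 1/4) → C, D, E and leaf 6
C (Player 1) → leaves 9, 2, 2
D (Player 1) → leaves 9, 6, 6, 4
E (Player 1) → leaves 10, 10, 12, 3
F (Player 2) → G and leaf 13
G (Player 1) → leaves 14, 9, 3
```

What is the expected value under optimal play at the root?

13

C (Player 1): max(9, 2, 2) = 9
D (Player 1): max(9, 6, 6, 4) = 9
E (Player 1): max(10, 10, 12, 3) = 12
B (Chance): 1/4·9 + 1/4·9 + 1/4·12 + 1/4·6 = 9
G (Player 1): max(14, 9, 3) = 14
F (Player 2): min(14, 13) = 13
Root (Player 1): max(9, 13) = 13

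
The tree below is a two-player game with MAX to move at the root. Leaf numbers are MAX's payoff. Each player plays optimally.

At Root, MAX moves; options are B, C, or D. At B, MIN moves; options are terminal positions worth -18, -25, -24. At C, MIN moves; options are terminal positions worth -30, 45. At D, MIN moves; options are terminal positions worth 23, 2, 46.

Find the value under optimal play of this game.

B (MIN): min(-18, -25, -24) = -25
C (MIN): min(-30, 45) = -30
D (MIN): min(23, 2, 46) = 2
Root (MAX): max(-25, -30, 2) = 2

2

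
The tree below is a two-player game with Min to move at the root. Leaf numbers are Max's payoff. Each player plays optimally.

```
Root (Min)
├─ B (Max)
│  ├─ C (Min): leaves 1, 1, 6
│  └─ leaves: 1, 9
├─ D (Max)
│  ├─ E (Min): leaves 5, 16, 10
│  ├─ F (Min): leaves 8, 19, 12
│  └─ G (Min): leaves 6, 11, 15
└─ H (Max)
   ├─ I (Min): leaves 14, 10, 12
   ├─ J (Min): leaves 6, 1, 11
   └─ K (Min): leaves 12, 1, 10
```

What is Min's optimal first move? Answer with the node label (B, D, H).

C (Min): min(1, 1, 6) = 1
B (Max): max(1, 1, 9) = 9
E (Min): min(5, 16, 10) = 5
F (Min): min(8, 19, 12) = 8
G (Min): min(6, 11, 15) = 6
D (Max): max(5, 8, 6) = 8
I (Min): min(14, 10, 12) = 10
J (Min): min(6, 1, 11) = 1
K (Min): min(12, 1, 10) = 1
H (Max): max(10, 1, 1) = 10
Root (Min): min(9, 8, 10) = 8
Min picks the child with the lowest value: D (value 8).

D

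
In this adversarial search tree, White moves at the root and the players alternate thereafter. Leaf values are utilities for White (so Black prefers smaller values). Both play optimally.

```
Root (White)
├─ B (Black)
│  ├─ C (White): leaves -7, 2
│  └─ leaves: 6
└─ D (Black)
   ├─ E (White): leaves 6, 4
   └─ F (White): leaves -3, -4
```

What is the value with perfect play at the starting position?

2

C (White): max(-7, 2) = 2
B (Black): min(2, 6) = 2
E (White): max(6, 4) = 6
F (White): max(-3, -4) = -3
D (Black): min(6, -3) = -3
Root (White): max(2, -3) = 2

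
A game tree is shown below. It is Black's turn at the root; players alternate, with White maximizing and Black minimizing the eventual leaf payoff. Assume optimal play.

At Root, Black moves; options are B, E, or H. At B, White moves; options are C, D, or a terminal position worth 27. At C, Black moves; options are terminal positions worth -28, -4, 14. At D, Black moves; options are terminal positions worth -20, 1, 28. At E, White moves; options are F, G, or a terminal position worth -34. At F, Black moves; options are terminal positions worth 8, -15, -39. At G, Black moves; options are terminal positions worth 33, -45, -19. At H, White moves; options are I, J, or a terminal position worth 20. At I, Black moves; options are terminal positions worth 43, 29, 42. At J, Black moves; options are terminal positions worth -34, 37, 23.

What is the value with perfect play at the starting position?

-34

C (Black): min(-28, -4, 14) = -28
D (Black): min(-20, 1, 28) = -20
B (White): max(-28, -20, 27) = 27
F (Black): min(8, -15, -39) = -39
G (Black): min(33, -45, -19) = -45
E (White): max(-39, -45, -34) = -34
I (Black): min(43, 29, 42) = 29
J (Black): min(-34, 37, 23) = -34
H (White): max(29, -34, 20) = 29
Root (Black): min(27, -34, 29) = -34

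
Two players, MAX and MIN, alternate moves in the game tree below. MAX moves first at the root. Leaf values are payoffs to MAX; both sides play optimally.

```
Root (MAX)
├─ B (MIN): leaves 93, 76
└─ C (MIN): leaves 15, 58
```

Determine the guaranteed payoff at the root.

B (MIN): min(93, 76) = 76
C (MIN): min(15, 58) = 15
Root (MAX): max(76, 15) = 76

76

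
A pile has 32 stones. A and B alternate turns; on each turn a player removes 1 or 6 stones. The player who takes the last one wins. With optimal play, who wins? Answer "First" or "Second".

Positions where the player to move wins (W) vs loses (L):
i:   0  1  2  3  4  5  6  7  8  9 10 11 12 13 14 15 16 17 18 19 20 21 22 23 24 25 26 27 28 29 30 31 32
     L  W  L  W  L  W  W  L  W  L  W  L  W  W  L  W  L  W  L  W  W  L  W  L  W  L  W  W  L  W  L  W  L
Position 32 is L, so the second player wins.

Second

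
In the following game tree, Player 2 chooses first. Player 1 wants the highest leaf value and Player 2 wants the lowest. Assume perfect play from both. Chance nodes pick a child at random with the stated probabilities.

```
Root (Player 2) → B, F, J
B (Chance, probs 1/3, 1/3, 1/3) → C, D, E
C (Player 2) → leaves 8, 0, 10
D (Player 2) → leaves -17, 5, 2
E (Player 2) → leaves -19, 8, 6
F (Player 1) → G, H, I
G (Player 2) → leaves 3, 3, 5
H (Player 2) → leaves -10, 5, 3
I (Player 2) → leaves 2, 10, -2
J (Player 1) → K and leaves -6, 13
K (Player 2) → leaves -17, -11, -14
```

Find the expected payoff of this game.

C (Player 2): min(8, 0, 10) = 0
D (Player 2): min(-17, 5, 2) = -17
E (Player 2): min(-19, 8, 6) = -19
B (Chance): 1/3·0 + 1/3·-17 + 1/3·-19 = -12
G (Player 2): min(3, 3, 5) = 3
H (Player 2): min(-10, 5, 3) = -10
I (Player 2): min(2, 10, -2) = -2
F (Player 1): max(3, -10, -2) = 3
K (Player 2): min(-17, -11, -14) = -17
J (Player 1): max(-17, -6, 13) = 13
Root (Player 2): min(-12, 3, 13) = -12

-12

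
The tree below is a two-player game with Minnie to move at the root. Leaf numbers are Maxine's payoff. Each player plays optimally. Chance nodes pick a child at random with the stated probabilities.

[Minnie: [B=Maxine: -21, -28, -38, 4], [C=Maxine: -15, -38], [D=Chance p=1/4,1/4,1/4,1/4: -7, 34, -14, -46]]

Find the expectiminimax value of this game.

B (Maxine): max(-21, -28, -38, 4) = 4
C (Maxine): max(-15, -38) = -15
D (Chance): 1/4·-7 + 1/4·34 + 1/4·-14 + 1/4·-46 = -8.25
Root (Minnie): min(4, -15, -8.25) = -15

-15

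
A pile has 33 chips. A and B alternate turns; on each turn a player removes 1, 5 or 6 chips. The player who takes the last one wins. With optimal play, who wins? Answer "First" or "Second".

Second

i:   0  1  2  3  4  5  6  7  8  9 10 11 12 13 14 15 16 17 18 19 20 21 22 23 24 25 26 27 28 29 30 31 32 33
     L  W  L  W  L  W  W  W  W  W  W  L  W  L  W  L  W  W  W  W  W  W  L  W  L  W  L  W  W  W  W  W  W  L
Position 33 is L, so the second player wins.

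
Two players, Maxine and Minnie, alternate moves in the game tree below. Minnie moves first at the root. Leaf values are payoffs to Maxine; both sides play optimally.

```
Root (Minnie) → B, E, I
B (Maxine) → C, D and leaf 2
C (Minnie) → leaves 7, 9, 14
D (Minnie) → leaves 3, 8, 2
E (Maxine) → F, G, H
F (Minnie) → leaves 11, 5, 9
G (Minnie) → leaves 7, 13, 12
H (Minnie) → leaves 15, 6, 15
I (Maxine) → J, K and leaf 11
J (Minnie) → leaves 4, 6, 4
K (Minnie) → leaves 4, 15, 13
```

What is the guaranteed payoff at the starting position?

C (Minnie): min(7, 9, 14) = 7
D (Minnie): min(3, 8, 2) = 2
B (Maxine): max(7, 2, 2) = 7
F (Minnie): min(11, 5, 9) = 5
G (Minnie): min(7, 13, 12) = 7
H (Minnie): min(15, 6, 15) = 6
E (Maxine): max(5, 7, 6) = 7
J (Minnie): min(4, 6, 4) = 4
K (Minnie): min(4, 15, 13) = 4
I (Maxine): max(4, 4, 11) = 11
Root (Minnie): min(7, 7, 11) = 7

7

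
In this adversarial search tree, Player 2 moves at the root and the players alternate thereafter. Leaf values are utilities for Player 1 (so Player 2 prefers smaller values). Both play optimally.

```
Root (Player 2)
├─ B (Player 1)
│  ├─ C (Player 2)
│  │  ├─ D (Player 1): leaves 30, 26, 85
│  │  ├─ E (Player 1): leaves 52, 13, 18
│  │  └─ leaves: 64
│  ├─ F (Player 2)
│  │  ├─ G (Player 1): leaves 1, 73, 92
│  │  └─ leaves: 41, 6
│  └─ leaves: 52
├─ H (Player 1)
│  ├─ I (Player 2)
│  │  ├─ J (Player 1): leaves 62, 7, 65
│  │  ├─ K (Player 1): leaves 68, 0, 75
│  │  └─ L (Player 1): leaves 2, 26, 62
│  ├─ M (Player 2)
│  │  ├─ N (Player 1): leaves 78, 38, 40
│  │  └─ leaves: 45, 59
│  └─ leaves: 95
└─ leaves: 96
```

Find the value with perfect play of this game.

D (Player 1): max(30, 26, 85) = 85
E (Player 1): max(52, 13, 18) = 52
C (Player 2): min(85, 52, 64) = 52
G (Player 1): max(1, 73, 92) = 92
F (Player 2): min(92, 41, 6) = 6
B (Player 1): max(52, 6, 52) = 52
J (Player 1): max(62, 7, 65) = 65
K (Player 1): max(68, 0, 75) = 75
L (Player 1): max(2, 26, 62) = 62
I (Player 2): min(65, 75, 62) = 62
N (Player 1): max(78, 38, 40) = 78
M (Player 2): min(78, 45, 59) = 45
H (Player 1): max(62, 45, 95) = 95
Root (Player 2): min(52, 95, 96) = 52

52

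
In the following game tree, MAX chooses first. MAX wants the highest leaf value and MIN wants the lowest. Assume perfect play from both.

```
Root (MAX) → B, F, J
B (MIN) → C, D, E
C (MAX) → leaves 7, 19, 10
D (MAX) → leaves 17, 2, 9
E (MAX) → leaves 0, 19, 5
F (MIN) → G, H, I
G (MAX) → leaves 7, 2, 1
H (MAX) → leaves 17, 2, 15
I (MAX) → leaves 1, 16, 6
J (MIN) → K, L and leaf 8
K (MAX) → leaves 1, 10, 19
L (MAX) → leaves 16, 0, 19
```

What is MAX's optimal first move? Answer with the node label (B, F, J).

C (MAX): max(7, 19, 10) = 19
D (MAX): max(17, 2, 9) = 17
E (MAX): max(0, 19, 5) = 19
B (MIN): min(19, 17, 19) = 17
G (MAX): max(7, 2, 1) = 7
H (MAX): max(17, 2, 15) = 17
I (MAX): max(1, 16, 6) = 16
F (MIN): min(7, 17, 16) = 7
K (MAX): max(1, 10, 19) = 19
L (MAX): max(16, 0, 19) = 19
J (MIN): min(19, 19, 8) = 8
Root (MAX): max(17, 7, 8) = 17
MAX picks the child with the highest value: B (value 17).

B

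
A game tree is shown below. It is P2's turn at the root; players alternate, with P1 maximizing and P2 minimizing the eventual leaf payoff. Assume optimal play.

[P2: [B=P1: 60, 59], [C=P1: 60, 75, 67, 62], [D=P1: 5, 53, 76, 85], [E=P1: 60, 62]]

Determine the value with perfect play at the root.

B (P1): max(60, 59) = 60
C (P1): max(60, 75, 67, 62) = 75
D (P1): max(5, 53, 76, 85) = 85
E (P1): max(60, 62) = 62
Root (P2): min(60, 75, 85, 62) = 60

60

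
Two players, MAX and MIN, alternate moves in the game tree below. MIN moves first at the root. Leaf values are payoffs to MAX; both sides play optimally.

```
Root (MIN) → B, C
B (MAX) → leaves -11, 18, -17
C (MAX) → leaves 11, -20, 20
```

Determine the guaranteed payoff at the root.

18

B (MAX): max(-11, 18, -17) = 18
C (MAX): max(11, -20, 20) = 20
Root (MIN): min(18, 20) = 18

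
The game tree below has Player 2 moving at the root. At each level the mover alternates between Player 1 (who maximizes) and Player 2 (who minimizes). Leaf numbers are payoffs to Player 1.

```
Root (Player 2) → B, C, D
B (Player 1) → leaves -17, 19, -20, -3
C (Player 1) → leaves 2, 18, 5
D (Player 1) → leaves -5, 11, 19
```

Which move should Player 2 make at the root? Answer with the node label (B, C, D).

B (Player 1): max(-17, 19, -20, -3) = 19
C (Player 1): max(2, 18, 5) = 18
D (Player 1): max(-5, 11, 19) = 19
Root (Player 2): min(19, 18, 19) = 18
Player 2 picks the child with the lowest value: C (value 18).

C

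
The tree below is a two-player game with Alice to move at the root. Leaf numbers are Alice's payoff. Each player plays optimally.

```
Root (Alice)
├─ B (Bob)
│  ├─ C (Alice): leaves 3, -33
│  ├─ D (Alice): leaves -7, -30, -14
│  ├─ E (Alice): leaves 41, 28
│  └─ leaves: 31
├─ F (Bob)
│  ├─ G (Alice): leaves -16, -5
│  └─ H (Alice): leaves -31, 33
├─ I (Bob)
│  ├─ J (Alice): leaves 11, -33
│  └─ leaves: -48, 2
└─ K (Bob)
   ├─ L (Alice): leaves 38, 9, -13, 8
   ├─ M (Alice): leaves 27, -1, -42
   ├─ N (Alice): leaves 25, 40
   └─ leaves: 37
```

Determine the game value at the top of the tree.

27

C (Alice): max(3, -33) = 3
D (Alice): max(-7, -30, -14) = -7
E (Alice): max(41, 28) = 41
B (Bob): min(3, -7, 41, 31) = -7
G (Alice): max(-16, -5) = -5
H (Alice): max(-31, 33) = 33
F (Bob): min(-5, 33) = -5
J (Alice): max(11, -33) = 11
I (Bob): min(11, -48, 2) = -48
L (Alice): max(38, 9, -13, 8) = 38
M (Alice): max(27, -1, -42) = 27
N (Alice): max(25, 40) = 40
K (Bob): min(38, 27, 40, 37) = 27
Root (Alice): max(-7, -5, -48, 27) = 27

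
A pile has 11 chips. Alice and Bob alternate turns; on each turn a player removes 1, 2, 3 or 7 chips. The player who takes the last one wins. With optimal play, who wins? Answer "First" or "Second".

First

Compute winning (W) and losing (L) positions by backward induction:
i:   0  1  2  3  4  5  6  7  8  9 10 11
     L  W  W  W  L  W  W  W  L  W  W  W
Position 11 is W, so the first player wins.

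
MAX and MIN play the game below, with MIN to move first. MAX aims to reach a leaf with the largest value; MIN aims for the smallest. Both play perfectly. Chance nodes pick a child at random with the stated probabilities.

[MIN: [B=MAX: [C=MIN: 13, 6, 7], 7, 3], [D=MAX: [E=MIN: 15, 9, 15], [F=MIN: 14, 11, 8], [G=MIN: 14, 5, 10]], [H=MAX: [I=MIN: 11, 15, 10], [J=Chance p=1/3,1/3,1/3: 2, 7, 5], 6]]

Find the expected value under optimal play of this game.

7

C (MIN): min(13, 6, 7) = 6
B (MAX): max(6, 7, 3) = 7
E (MIN): min(15, 9, 15) = 9
F (MIN): min(14, 11, 8) = 8
G (MIN): min(14, 5, 10) = 5
D (MAX): max(9, 8, 5) = 9
I (MIN): min(11, 15, 10) = 10
J (Chance): 1/3·2 + 1/3·7 + 1/3·5 = 4.67
H (MAX): max(10, 4.67, 6) = 10
Root (MIN): min(7, 9, 10) = 7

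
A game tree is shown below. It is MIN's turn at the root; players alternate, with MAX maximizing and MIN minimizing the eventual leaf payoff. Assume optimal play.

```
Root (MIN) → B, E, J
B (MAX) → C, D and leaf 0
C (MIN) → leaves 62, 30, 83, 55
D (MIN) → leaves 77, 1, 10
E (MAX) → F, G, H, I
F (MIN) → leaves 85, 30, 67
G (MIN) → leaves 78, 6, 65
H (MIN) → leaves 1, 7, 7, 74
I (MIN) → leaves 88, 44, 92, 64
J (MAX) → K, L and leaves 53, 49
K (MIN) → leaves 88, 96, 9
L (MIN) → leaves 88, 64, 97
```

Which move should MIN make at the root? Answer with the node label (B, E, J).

B

C (MIN): min(62, 30, 83, 55) = 30
D (MIN): min(77, 1, 10) = 1
B (MAX): max(30, 1, 0) = 30
F (MIN): min(85, 30, 67) = 30
G (MIN): min(78, 6, 65) = 6
H (MIN): min(1, 7, 7, 74) = 1
I (MIN): min(88, 44, 92, 64) = 44
E (MAX): max(30, 6, 1, 44) = 44
K (MIN): min(88, 96, 9) = 9
L (MIN): min(88, 64, 97) = 64
J (MAX): max(9, 64, 53, 49) = 64
Root (MIN): min(30, 44, 64) = 30
MIN picks the child with the lowest value: B (value 30).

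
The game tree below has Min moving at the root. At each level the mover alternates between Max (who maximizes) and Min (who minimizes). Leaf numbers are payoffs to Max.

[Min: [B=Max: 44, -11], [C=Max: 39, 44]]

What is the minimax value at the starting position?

44

B (Max): max(44, -11) = 44
C (Max): max(39, 44) = 44
Root (Min): min(44, 44) = 44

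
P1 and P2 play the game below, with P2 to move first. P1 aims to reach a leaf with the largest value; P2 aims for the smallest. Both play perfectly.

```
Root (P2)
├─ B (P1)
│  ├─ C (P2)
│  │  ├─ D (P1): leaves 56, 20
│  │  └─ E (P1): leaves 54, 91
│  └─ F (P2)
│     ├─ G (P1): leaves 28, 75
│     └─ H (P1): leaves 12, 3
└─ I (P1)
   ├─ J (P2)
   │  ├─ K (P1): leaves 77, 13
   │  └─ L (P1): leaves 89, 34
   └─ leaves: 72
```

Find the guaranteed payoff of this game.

56

D (P1): max(56, 20) = 56
E (P1): max(54, 91) = 91
C (P2): min(56, 91) = 56
G (P1): max(28, 75) = 75
H (P1): max(12, 3) = 12
F (P2): min(75, 12) = 12
B (P1): max(56, 12) = 56
K (P1): max(77, 13) = 77
L (P1): max(89, 34) = 89
J (P2): min(77, 89) = 77
I (P1): max(77, 72) = 77
Root (P2): min(56, 77) = 56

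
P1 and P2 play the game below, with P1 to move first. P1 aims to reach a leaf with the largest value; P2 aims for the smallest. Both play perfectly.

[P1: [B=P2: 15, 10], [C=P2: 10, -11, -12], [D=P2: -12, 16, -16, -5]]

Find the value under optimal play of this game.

10

B (P2): min(15, 10) = 10
C (P2): min(10, -11, -12) = -12
D (P2): min(-12, 16, -16, -5) = -16
Root (P1): max(10, -12, -16) = 10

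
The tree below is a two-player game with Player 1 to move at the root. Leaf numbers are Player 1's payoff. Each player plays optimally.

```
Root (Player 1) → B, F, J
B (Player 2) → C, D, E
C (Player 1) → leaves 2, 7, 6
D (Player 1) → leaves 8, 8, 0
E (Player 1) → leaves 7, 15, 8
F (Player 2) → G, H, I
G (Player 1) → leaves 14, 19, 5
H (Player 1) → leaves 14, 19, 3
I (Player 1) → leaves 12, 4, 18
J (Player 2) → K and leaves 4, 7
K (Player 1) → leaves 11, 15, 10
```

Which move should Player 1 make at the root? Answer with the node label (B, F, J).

C (Player 1): max(2, 7, 6) = 7
D (Player 1): max(8, 8, 0) = 8
E (Player 1): max(7, 15, 8) = 15
B (Player 2): min(7, 8, 15) = 7
G (Player 1): max(14, 19, 5) = 19
H (Player 1): max(14, 19, 3) = 19
I (Player 1): max(12, 4, 18) = 18
F (Player 2): min(19, 19, 18) = 18
K (Player 1): max(11, 15, 10) = 15
J (Player 2): min(15, 4, 7) = 4
Root (Player 1): max(7, 18, 4) = 18
Player 1 picks the child with the highest value: F (value 18).

F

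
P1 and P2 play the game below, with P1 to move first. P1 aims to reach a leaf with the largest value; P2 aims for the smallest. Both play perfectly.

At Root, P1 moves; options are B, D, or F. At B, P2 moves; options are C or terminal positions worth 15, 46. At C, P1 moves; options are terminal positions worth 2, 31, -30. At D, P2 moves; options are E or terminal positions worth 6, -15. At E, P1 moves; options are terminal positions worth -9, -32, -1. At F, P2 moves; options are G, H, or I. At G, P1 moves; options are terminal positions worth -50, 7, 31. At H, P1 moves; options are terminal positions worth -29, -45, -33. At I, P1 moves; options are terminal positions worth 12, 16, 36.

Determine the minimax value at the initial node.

15

C (P1): max(2, 31, -30) = 31
B (P2): min(31, 15, 46) = 15
E (P1): max(-9, -32, -1) = -1
D (P2): min(-1, 6, -15) = -15
G (P1): max(-50, 7, 31) = 31
H (P1): max(-29, -45, -33) = -29
I (P1): max(12, 16, 36) = 36
F (P2): min(31, -29, 36) = -29
Root (P1): max(15, -15, -29) = 15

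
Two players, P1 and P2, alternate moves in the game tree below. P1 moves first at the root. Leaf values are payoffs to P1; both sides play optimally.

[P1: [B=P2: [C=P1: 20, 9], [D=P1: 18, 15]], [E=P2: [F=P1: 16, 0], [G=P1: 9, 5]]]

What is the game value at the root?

C (P1): max(20, 9) = 20
D (P1): max(18, 15) = 18
B (P2): min(20, 18) = 18
F (P1): max(16, 0) = 16
G (P1): max(9, 5) = 9
E (P2): min(16, 9) = 9
Root (P1): max(18, 9) = 18

18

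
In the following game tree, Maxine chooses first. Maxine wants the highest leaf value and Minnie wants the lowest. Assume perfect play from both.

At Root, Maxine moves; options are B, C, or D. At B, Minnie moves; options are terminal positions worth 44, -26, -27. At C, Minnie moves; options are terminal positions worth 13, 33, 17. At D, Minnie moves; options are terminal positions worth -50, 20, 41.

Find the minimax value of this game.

13

B (Minnie): min(44, -26, -27) = -27
C (Minnie): min(13, 33, 17) = 13
D (Minnie): min(-50, 20, 41) = -50
Root (Maxine): max(-27, 13, -50) = 13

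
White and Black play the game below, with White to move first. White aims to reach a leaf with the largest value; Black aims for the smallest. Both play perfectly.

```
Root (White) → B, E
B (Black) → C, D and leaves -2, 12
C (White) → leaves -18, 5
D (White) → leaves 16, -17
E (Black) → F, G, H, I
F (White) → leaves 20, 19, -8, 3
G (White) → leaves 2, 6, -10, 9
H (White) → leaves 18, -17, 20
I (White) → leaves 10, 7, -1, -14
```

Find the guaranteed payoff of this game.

C (White): max(-18, 5) = 5
D (White): max(16, -17) = 16
B (Black): min(5, 16, -2, 12) = -2
F (White): max(20, 19, -8, 3) = 20
G (White): max(2, 6, -10, 9) = 9
H (White): max(18, -17, 20) = 20
I (White): max(10, 7, -1, -14) = 10
E (Black): min(20, 9, 20, 10) = 9
Root (White): max(-2, 9) = 9

9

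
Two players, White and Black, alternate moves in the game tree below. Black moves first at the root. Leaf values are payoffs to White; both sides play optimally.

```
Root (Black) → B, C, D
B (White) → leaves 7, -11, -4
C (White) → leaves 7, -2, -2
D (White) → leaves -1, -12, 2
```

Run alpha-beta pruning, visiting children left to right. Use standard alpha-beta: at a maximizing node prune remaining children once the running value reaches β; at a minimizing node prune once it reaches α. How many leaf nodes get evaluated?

B [α=-∞,β=+∞]: v=7
C [α=-∞,β=7]: v=7 after child 1 ≥ β → β-cutoff, skip 2
D [α=-∞,β=7]: v=2
Root [α=-∞,β=+∞]: v=2
Leaves evaluated: 7 of 9.

7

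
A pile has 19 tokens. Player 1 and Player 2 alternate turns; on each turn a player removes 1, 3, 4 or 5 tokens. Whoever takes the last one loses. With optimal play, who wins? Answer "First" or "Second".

Second

Mark each pile size as W (mover wins) or L (mover loses):
i:   0  1  2  3  4  5  6  7  8  9 10 11 12 13 14 15 16 17 18 19
     W  L  W  L  W  W  W  W  W  L  W  L  W  W  W  W  W  L  W  L
Position 19 is L, so the second player wins.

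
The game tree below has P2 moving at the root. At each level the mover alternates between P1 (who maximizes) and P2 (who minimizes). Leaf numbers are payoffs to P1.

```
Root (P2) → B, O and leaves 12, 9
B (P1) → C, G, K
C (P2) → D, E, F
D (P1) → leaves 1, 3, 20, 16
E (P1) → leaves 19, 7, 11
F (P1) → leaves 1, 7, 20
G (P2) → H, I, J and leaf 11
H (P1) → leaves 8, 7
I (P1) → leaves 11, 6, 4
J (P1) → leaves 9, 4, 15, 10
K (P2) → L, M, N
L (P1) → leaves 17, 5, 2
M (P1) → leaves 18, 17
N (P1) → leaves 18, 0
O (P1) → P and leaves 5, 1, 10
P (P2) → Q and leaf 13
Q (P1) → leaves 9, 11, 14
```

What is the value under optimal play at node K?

L: max(17, 5, 2) = 17
M: max(18, 17) = 18
N: max(18, 0) = 18
K: min(17, 18, 18) = 17

17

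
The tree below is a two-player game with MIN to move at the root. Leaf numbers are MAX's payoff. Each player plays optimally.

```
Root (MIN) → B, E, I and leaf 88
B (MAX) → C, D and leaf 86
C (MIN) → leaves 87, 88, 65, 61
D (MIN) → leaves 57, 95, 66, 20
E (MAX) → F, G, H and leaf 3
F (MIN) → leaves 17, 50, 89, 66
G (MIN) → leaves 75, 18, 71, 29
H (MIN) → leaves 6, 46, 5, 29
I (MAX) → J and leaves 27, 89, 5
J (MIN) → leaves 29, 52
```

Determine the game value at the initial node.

18

C (MIN): min(87, 88, 65, 61) = 61
D (MIN): min(57, 95, 66, 20) = 20
B (MAX): max(61, 20, 86) = 86
F (MIN): min(17, 50, 89, 66) = 17
G (MIN): min(75, 18, 71, 29) = 18
H (MIN): min(6, 46, 5, 29) = 5
E (MAX): max(17, 18, 5, 3) = 18
J (MIN): min(29, 52) = 29
I (MAX): max(29, 27, 89, 5) = 89
Root (MIN): min(86, 18, 89, 88) = 18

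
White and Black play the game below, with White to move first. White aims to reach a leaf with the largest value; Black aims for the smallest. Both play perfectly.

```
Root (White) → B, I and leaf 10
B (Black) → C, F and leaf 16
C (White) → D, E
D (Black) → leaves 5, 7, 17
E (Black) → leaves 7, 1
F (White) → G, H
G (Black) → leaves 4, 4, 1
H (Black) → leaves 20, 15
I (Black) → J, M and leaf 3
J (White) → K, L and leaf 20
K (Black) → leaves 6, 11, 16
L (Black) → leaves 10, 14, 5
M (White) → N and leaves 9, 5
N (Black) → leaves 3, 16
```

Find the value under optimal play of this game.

D (Black): min(5, 7, 17) = 5
E (Black): min(7, 1) = 1
C (White): max(5, 1) = 5
G (Black): min(4, 4, 1) = 1
H (Black): min(20, 15) = 15
F (White): max(1, 15) = 15
B (Black): min(5, 15, 16) = 5
K (Black): min(6, 11, 16) = 6
L (Black): min(10, 14, 5) = 5
J (White): max(6, 5, 20) = 20
N (Black): min(3, 16) = 3
M (White): max(3, 9, 5) = 9
I (Black): min(20, 9, 3) = 3
Root (White): max(5, 3, 10) = 10

10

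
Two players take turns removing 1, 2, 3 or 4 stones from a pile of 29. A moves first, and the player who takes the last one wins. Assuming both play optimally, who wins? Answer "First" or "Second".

Compute winning (W) and losing (L) positions by backward induction:
i:   0  1  2  3  4  5  6  7  8  9 10 11 12 13 14 15 16 17 18 19 20 21 22 23 24 25 26 27 28 29
     L  W  W  W  W  L  W  W  W  W  L  W  W  W  W  L  W  W  W  W  L  W  W  W  W  L  W  W  W  W
Position 29 is W, so the first player wins.

First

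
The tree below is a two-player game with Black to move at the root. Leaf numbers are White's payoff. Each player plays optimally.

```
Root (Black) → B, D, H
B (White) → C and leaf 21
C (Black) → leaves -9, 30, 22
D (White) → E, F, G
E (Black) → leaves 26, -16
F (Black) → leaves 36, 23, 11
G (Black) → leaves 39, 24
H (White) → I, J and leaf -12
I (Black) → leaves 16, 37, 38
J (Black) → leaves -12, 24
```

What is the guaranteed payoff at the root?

C (Black): min(-9, 30, 22) = -9
B (White): max(-9, 21) = 21
E (Black): min(26, -16) = -16
F (Black): min(36, 23, 11) = 11
G (Black): min(39, 24) = 24
D (White): max(-16, 11, 24) = 24
I (Black): min(16, 37, 38) = 16
J (Black): min(-12, 24) = -12
H (White): max(16, -12, -12) = 16
Root (Black): min(21, 24, 16) = 16

16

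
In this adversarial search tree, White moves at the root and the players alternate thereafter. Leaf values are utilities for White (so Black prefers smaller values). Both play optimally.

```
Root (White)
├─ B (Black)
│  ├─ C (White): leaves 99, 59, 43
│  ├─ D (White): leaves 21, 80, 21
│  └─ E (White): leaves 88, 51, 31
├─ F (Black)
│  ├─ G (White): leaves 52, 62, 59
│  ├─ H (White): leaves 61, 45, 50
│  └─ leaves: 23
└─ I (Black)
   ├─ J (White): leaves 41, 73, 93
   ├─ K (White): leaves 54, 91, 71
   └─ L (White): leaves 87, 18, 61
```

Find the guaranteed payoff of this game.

C (White): max(99, 59, 43) = 99
D (White): max(21, 80, 21) = 80
E (White): max(88, 51, 31) = 88
B (Black): min(99, 80, 88) = 80
G (White): max(52, 62, 59) = 62
H (White): max(61, 45, 50) = 61
F (Black): min(62, 61, 23) = 23
J (White): max(41, 73, 93) = 93
K (White): max(54, 91, 71) = 91
L (White): max(87, 18, 61) = 87
I (Black): min(93, 91, 87) = 87
Root (White): max(80, 23, 87) = 87

87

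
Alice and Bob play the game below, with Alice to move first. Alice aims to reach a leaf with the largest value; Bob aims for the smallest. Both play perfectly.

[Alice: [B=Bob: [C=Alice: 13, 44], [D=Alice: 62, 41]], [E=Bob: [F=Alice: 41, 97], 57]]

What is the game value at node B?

44

C: max(13, 44) = 44
D: max(62, 41) = 62
B: min(44, 62) = 44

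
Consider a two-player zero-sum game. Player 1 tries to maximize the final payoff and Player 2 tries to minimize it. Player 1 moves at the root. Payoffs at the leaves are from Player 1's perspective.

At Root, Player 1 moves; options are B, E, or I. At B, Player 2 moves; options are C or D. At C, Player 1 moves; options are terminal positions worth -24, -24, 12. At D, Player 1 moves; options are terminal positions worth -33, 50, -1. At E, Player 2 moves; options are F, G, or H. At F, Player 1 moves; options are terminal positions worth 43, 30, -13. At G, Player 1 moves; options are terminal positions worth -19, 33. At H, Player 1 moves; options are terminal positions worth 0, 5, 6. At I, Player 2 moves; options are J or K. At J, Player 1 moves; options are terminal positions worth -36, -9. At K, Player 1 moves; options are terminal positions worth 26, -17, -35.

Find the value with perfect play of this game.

C (Player 1): max(-24, -24, 12) = 12
D (Player 1): max(-33, 50, -1) = 50
B (Player 2): min(12, 50) = 12
F (Player 1): max(43, 30, -13) = 43
G (Player 1): max(-19, 33) = 33
H (Player 1): max(0, 5, 6) = 6
E (Player 2): min(43, 33, 6) = 6
J (Player 1): max(-36, -9) = -9
K (Player 1): max(26, -17, -35) = 26
I (Player 2): min(-9, 26) = -9
Root (Player 1): max(12, 6, -9) = 12

12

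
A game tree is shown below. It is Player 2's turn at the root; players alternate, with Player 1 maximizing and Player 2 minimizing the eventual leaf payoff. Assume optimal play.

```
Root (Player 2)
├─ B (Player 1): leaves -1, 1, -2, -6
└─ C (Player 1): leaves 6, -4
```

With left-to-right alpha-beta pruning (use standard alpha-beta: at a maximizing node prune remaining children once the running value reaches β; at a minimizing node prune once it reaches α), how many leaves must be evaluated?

B [α=-∞,β=+∞]: v=1
C [α=-∞,β=1]: v=6 after child 1 ≥ β → β-cutoff, skip 1
Root [α=-∞,β=+∞]: v=1
Leaves evaluated: 5 of 6.

5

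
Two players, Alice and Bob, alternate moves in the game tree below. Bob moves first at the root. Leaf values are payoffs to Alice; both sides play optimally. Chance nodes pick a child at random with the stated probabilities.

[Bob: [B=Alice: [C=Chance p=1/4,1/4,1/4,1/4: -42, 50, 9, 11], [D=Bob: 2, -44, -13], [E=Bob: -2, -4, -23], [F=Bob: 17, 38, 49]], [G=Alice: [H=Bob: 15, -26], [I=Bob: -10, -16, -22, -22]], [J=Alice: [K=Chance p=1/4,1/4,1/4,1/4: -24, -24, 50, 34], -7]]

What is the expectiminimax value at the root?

C (Chance): 1/4·-42 + 1/4·50 + 1/4·9 + 1/4·11 = 7
D (Bob): min(2, -44, -13) = -44
E (Bob): min(-2, -4, -23) = -23
F (Bob): min(17, 38, 49) = 17
B (Alice): max(7, -44, -23, 17) = 17
H (Bob): min(15, -26) = -26
I (Bob): min(-10, -16, -22, -22) = -22
G (Alice): max(-26, -22) = -22
K (Chance): 1/4·-24 + 1/4·-24 + 1/4·50 + 1/4·34 = 9
J (Alice): max(9, -7) = 9
Root (Bob): min(17, -22, 9) = -22

-22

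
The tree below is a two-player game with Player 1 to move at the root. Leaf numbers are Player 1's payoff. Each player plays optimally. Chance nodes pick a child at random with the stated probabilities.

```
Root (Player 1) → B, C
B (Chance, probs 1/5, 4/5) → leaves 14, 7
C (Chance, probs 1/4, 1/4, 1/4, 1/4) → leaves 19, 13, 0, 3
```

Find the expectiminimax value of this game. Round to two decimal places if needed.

8.75

B (Chance): 1/5·14 + 4/5·7 = 8.4
C (Chance): 1/4·19 + 1/4·13 + 1/4·0 + 1/4·3 = 8.75
Root (Player 1): max(8.4, 8.75) = 8.75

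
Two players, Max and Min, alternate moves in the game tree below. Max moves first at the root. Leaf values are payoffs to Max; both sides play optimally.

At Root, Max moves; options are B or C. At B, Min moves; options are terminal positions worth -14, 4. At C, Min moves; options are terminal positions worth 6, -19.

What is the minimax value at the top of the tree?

-14

B (Min): min(-14, 4) = -14
C (Min): min(6, -19) = -19
Root (Max): max(-14, -19) = -14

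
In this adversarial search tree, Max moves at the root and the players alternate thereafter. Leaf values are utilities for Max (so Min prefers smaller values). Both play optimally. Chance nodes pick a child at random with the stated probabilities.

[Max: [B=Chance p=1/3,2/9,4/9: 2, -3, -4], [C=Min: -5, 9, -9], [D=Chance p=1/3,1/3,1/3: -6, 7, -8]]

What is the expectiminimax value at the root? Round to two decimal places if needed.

-1.78

B (Chance): 1/3·2 + 2/9·-3 + 4/9·-4 = -1.78
C (Min): min(-5, 9, -9) = -9
D (Chance): 1/3·-6 + 1/3·7 + 1/3·-8 = -2.33
Root (Max): max(-1.78, -9, -2.33) = -1.78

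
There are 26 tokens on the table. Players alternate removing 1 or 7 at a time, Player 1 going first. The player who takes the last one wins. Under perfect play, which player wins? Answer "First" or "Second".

Second

Compute winning (W) and losing (L) positions by backward induction:
i:   0  1  2  3  4  5  6  7  8  9 10 11 12 13 14 15 16 17 18 19 20 21 22 23 24 25 26
     L  W  L  W  L  W  L  W  L  W  L  W  L  W  L  W  L  W  L  W  L  W  L  W  L  W  L
Position 26 is L, so the second player wins.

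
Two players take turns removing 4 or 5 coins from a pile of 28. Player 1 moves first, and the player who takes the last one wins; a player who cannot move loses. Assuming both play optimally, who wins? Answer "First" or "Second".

Positions where the player to move wins (W) vs loses (L):
i:   0  1  2  3  4  5  6  7  8  9 10 11 12 13 14 15 16 17 18 19 20 21 22 23 24 25 26 27 28
     L  L  L  L  W  W  W  W  W  L  L  L  L  W  W  W  W  W  L  L  L  L  W  W  W  W  W  L  L
Position 28 is L, so the second player wins.

Second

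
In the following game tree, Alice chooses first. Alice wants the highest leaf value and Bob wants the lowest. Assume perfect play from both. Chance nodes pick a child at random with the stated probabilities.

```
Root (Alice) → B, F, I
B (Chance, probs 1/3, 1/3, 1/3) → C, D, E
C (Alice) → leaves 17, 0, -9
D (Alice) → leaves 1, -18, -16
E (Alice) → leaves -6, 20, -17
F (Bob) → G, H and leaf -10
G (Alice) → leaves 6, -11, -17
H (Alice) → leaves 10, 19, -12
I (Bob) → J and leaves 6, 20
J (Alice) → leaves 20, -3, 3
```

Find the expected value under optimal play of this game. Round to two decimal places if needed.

12.67

C (Alice): max(17, 0, -9) = 17
D (Alice): max(1, -18, -16) = 1
E (Alice): max(-6, 20, -17) = 20
B (Chance): 1/3·17 + 1/3·1 + 1/3·20 = 12.67
G (Alice): max(6, -11, -17) = 6
H (Alice): max(10, 19, -12) = 19
F (Bob): min(6, 19, -10) = -10
J (Alice): max(20, -3, 3) = 20
I (Bob): min(20, 6, 20) = 6
Root (Alice): max(12.67, -10, 6) = 12.67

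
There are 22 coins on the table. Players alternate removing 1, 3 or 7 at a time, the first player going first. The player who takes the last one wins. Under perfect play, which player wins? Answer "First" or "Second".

Mark each pile size as W (mover wins) or L (mover loses):
i:   0  1  2  3  4  5  6  7  8  9 10 11 12 13 14 15 16 17 18 19 20 21 22
     L  W  L  W  L  W  L  W  L  W  L  W  L  W  L  W  L  W  L  W  L  W  L
Position 22 is L, so the second player wins.

Second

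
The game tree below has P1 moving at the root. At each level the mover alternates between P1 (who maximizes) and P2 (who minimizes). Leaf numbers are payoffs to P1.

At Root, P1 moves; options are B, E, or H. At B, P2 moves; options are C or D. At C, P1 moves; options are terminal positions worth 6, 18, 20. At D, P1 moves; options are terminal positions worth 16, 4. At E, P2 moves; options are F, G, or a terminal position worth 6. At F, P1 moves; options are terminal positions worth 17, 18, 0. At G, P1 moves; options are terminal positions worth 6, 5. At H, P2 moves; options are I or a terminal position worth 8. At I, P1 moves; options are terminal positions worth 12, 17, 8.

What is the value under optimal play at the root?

C (P1): max(6, 18, 20) = 20
D (P1): max(16, 4) = 16
B (P2): min(20, 16) = 16
F (P1): max(17, 18, 0) = 18
G (P1): max(6, 5) = 6
E (P2): min(18, 6, 6) = 6
I (P1): max(12, 17, 8) = 17
H (P2): min(17, 8) = 8
Root (P1): max(16, 6, 8) = 16

16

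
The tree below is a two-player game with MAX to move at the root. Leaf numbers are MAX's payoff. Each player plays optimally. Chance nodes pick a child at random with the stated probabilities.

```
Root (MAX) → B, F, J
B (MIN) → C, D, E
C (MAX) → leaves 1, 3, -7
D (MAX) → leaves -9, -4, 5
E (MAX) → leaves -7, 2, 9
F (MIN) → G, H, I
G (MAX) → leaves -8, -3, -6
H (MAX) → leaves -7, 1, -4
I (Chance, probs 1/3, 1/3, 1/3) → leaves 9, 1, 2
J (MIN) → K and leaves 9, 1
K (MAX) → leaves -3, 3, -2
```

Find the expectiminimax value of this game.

3

C (MAX): max(1, 3, -7) = 3
D (MAX): max(-9, -4, 5) = 5
E (MAX): max(-7, 2, 9) = 9
B (MIN): min(3, 5, 9) = 3
G (MAX): max(-8, -3, -6) = -3
H (MAX): max(-7, 1, -4) = 1
I (Chance): 1/3·9 + 1/3·1 + 1/3·2 = 4
F (MIN): min(-3, 1, 4) = -3
K (MAX): max(-3, 3, -2) = 3
J (MIN): min(3, 9, 1) = 1
Root (MAX): max(3, -3, 1) = 3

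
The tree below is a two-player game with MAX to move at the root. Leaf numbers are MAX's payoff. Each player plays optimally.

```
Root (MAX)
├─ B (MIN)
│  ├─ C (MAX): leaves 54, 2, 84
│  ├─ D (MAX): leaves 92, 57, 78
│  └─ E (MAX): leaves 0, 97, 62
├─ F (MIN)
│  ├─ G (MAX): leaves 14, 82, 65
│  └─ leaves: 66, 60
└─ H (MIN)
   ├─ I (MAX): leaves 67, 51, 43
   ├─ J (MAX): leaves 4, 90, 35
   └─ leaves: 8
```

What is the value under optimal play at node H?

8

I: max(67, 51, 43) = 67
J: max(4, 90, 35) = 90
H: min(67, 90, 8) = 8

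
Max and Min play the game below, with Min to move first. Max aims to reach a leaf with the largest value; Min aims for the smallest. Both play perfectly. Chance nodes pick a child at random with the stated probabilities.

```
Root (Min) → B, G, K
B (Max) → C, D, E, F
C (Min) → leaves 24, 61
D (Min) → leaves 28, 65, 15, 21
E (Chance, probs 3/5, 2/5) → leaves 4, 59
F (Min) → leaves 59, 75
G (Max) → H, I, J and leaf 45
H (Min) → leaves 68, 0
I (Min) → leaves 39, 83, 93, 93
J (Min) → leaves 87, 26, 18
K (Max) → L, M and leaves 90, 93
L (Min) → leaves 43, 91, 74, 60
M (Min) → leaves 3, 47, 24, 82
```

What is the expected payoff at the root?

C (Min): min(24, 61) = 24
D (Min): min(28, 65, 15, 21) = 15
E (Chance): 3/5·4 + 2/5·59 = 26
F (Min): min(59, 75) = 59
B (Max): max(24, 15, 26, 59) = 59
H (Min): min(68, 0) = 0
I (Min): min(39, 83, 93, 93) = 39
J (Min): min(87, 26, 18) = 18
G (Max): max(0, 39, 18, 45) = 45
L (Min): min(43, 91, 74, 60) = 43
M (Min): min(3, 47, 24, 82) = 3
K (Max): max(43, 3, 90, 93) = 93
Root (Min): min(59, 45, 93) = 45

45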